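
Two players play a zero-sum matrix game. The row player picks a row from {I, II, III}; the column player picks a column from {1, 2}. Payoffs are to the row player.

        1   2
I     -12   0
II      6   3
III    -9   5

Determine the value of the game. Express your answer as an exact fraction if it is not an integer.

Row minima: I → -12, II → 3, III → -9; maximin = 3.
Column maxima: 1 → 6, 2 → 5; minimax = 5.
3 ≠ 5, so there is no saddle point; optimal play is mixed.
I is strictly dominated by II, so the row player never plays it.
On the remaining 2×2 (II, III vs 1, 2):
Let the row player play II with probability p. Expected payoff against 1: 6p + (-9)(1−p) = 15p − 9; against 2: 3p + 5(1−p) = −2p + 5.
Setting these equal: 15p − 9 = −2p + 5 ⇒ 17p = 14 ⇒ p = 14/17, and the value is (15)·(14/17) − 9 = 57/17.
For the column player: with q = P(1), equating II's and III's payoffs gives 3q + 3 = −14q + 5 ⇒ q = 2/17.

57/17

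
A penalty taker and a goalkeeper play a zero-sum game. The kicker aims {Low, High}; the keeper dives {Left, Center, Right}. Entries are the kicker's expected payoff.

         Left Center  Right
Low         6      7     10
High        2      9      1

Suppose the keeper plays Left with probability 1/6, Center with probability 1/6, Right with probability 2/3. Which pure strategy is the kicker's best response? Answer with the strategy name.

Expected payoff of Low: (1/6)·6 + (1/6)·7 + (2/3)·10 = 53/6.
Expected payoff of High: (1/6)·2 + (1/6)·9 + (2/3)·1 = 5/2.
The largest is 53/6, so the kicker's best response is Low.

Low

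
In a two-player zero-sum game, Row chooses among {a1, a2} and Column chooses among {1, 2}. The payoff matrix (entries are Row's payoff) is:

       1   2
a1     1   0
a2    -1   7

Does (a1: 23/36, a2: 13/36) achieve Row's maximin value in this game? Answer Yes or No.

No

Against 1 this mix gives (23/36)·1 + (13/36)·(-1) = 5/18.
Against 2 this mix gives (23/36)·0 + (13/36)·7 = 91/36.
Column will play 1, holding Row to 5/18. Shifting weight toward the row that does better against 1 would raise this floor (the equalizing mix achieves 7/9 against both 1 and 2), so the proposed strategy is not optimal.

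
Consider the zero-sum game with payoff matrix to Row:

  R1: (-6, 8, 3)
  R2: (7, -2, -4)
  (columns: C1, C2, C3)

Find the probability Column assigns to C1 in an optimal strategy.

7/20

Row minima: R1 → -6, R2 → -4; maximin = -4.
Column maxima: C1 → 7, C2 → 8, C3 → 3; minimax = 3.
-4 ≠ 3, so there is no saddle point; optimal play is mixed.
C2 is strictly dominated by C3 (it gives Row strictly more in every row), so Column never plays it.
On the remaining 2×2 (R1, R2 vs C1, C3):
Let Row play R1 with probability p. Expected payoff against C1: (-6)p + 7(1−p) = −13p + 7; against C3: 3p + (-4)(1−p) = 7p − 4.
Setting these equal: −13p + 7 = 7p − 4 ⇒ −20p = -11 ⇒ p = 11/20, and the value is (-13)·(11/20) + 7 = -3/20.
For Column: with q = P(C1), equating R1's and R2's payoffs gives −9q + 3 = 11q − 4 ⇒ q = 7/20.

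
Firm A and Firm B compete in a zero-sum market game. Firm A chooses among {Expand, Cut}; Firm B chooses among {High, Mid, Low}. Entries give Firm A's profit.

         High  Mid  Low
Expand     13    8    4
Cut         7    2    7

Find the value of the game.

Row minima: Expand → 4, Cut → 2; maximin = 4.
Column maxima: High → 13, Mid → 8, Low → 7; minimax = 7.
4 ≠ 7, so there is no saddle point; optimal play is mixed.
High is strictly dominated by Mid (it gives Firm A strictly more in every row), so Firm B never plays it.
On the remaining 2×2 (Expand, Cut vs Mid, Low):
Let Firm A play Expand with probability p. Expected payoff against Mid: 8p + 2(1−p) = 6p + 2; against Low: 4p + 7(1−p) = −3p + 7.
Setting these equal: 6p + 2 = −3p + 7 ⇒ 9p = 5 ⇒ p = 5/9, and the value is (6)·(5/9) + 2 = 16/3.
For Firm B: with q = P(Mid), equating Expand's and Cut's payoffs gives 4q + 4 = −5q + 7 ⇒ q = 1/3.

16/3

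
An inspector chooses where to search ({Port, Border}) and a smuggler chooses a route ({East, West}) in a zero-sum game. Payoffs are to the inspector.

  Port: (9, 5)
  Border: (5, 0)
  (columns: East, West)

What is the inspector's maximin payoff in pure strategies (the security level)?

5

Row minima: Port → 5, Border → 0.
The best of these is 5.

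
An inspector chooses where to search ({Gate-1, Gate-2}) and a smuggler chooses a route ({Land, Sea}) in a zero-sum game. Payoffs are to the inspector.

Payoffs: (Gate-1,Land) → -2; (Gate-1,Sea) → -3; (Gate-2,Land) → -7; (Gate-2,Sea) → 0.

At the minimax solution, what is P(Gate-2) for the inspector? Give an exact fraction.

1/8

Row minima: Gate-1 → -3, Gate-2 → -7; maximin = -3.
Column maxima: Land → -2, Sea → 0; minimax = -2.
-3 ≠ -2, so there is no saddle point; optimal play is mixed.
Let the inspector play Gate-1 with probability p. Expected payoff against Land: (-2)p + (-7)(1−p) = 5p − 7; against Sea: (-3)p + 0(1−p) = −3p.
Setting these equal: 5p − 7 = −3p ⇒ 8p = 7 ⇒ p = 7/8, and the value is (5)·(7/8) − 7 = -21/8.
For the smuggler: with q = P(Land), equating Gate-1's and Gate-2's payoffs gives q − 3 = −7q ⇒ q = 3/8.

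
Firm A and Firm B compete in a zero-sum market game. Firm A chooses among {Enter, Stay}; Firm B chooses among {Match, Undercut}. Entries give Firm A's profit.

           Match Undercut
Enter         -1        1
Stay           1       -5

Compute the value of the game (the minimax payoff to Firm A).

Row minima: Enter → -1, Stay → -5; maximin = -1.
Column maxima: Match → 1, Undercut → 1; minimax = 1.
-1 ≠ 1, so there is no saddle point; optimal play is mixed.
Let Firm A play Enter with probability p. Expected payoff against Match: (-1)p + 1(1−p) = −2p + 1; against Undercut: 1p + (-5)(1−p) = 6p − 5.
Setting these equal: −2p + 1 = 6p − 5 ⇒ −8p = -6 ⇒ p = 3/4, and the value is (-2)·(3/4) + 1 = -1/2.
For Firm B: with q = P(Match), equating Enter's and Stay's payoffs gives −2q + 1 = 6q − 5 ⇒ q = 3/4.

-1/2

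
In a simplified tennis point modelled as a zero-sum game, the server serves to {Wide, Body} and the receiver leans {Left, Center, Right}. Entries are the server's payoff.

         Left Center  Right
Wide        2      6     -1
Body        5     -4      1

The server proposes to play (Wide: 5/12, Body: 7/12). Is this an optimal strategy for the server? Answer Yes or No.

Yes

Against Left this mix gives (5/12)·2 + (7/12)·5 = 15/4.
Against Center this mix gives (5/12)·6 + (7/12)·(-4) = 1/6.
Against Right this mix gives (5/12)·(-1) + (7/12)·1 = 1/6.
All of the receiver's active replies (Center, Right) yield 1/6, and no column does worse for the server. The mix makes the receiver indifferent and guarantees 1/6, so it is optimal.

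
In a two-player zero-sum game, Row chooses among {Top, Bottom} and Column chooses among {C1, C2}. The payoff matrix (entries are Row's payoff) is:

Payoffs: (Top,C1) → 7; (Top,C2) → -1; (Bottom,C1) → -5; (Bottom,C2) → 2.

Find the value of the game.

Row minima: Top → -1, Bottom → -5; maximin = -1.
Column maxima: C1 → 7, C2 → 2; minimax = 2.
-1 ≠ 2, so there is no saddle point; optimal play is mixed.
Let Row play Top with probability p. Expected payoff against C1: 7p + (-5)(1−p) = 12p − 5; against C2: (-1)p + 2(1−p) = −3p + 2.
Setting these equal: 12p − 5 = −3p + 2 ⇒ 15p = 7 ⇒ p = 7/15, and the value is (12)·(7/15) − 5 = 3/5.
For Column: with q = P(C1), equating Top's and Bottom's payoffs gives 8q − 1 = −7q + 2 ⇒ q = 1/5.

3/5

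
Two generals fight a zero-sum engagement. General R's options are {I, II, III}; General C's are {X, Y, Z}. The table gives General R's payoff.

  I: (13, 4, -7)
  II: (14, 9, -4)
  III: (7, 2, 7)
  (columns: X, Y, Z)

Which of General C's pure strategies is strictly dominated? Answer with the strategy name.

Y holds General R's payoff strictly below X in every row: 4 < 13, 9 < 14, 2 < 7.
So X is strictly dominated for General C.

X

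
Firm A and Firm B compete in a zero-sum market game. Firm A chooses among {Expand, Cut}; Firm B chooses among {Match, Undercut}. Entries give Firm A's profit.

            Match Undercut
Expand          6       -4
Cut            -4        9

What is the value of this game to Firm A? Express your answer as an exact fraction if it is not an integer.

38/23

Row minima: Expand → -4, Cut → -4; maximin = -4.
Column maxima: Match → 6, Undercut → 9; minimax = 6.
-4 ≠ 6, so there is no saddle point; optimal play is mixed.
Let Firm A play Expand with probability p. Expected payoff against Match: 6p + (-4)(1−p) = 10p − 4; against Undercut: (-4)p + 9(1−p) = −13p + 9.
Setting these equal: 10p − 4 = −13p + 9 ⇒ 23p = 13 ⇒ p = 13/23, and the value is (10)·(13/23) − 4 = 38/23.
For Firm B: with q = P(Match), equating Expand's and Cut's payoffs gives 10q − 4 = −13q + 9 ⇒ q = 13/23.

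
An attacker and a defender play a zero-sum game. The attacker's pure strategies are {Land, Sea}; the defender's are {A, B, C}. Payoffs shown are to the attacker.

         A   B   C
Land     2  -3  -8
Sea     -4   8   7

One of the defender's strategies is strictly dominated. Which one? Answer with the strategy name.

B

C holds the attacker's payoff strictly below B in every row: -8 < -3, 7 < 8.
So B is strictly dominated for the defender.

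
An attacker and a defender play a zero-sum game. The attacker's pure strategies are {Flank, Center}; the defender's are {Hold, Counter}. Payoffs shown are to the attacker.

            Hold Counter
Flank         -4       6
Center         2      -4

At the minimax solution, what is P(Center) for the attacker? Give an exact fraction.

Row minima: Flank → -4, Center → -4; maximin = -4.
Column maxima: Hold → 2, Counter → 6; minimax = 2.
-4 ≠ 2, so there is no saddle point; optimal play is mixed.
Let the attacker play Flank with probability p. Expected payoff against Hold: (-4)p + 2(1−p) = −6p + 2; against Counter: 6p + (-4)(1−p) = 10p − 4.
Setting these equal: −6p + 2 = 10p − 4 ⇒ −16p = -6 ⇒ p = 3/8, and the value is (-6)·(3/8) + 2 = -1/4.
For the defender: with q = P(Hold), equating Flank's and Center's payoffs gives −10q + 6 = 6q − 4 ⇒ q = 5/8.

5/8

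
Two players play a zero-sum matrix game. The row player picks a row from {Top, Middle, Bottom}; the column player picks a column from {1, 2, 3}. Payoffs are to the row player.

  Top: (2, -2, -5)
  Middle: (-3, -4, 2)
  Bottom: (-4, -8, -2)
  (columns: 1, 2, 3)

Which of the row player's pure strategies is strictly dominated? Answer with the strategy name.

Bottom

Middle gives a strictly higher payoff than Bottom against every column: -3 > -4, -4 > -8, 2 > -2.
So Bottom is strictly dominated and the row player never plays it.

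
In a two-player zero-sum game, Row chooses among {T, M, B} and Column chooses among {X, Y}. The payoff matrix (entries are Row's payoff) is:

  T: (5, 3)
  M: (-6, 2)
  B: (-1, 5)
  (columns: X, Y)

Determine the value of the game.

Row minima: T → 3, M → -6, B → -1; maximin = 3.
Column maxima: X → 5, Y → 5; minimax = 5.
3 ≠ 5, so there is no saddle point; optimal play is mixed.
M is strictly dominated by T, so Row never plays it.
On the remaining 2×2 (T, B vs X, Y):
Let Row play T with probability p. Expected payoff against X: 5p + (-1)(1−p) = 6p − 1; against Y: 3p + 5(1−p) = −2p + 5.
Setting these equal: 6p − 1 = −2p + 5 ⇒ 8p = 6 ⇒ p = 3/4, and the value is (6)·(3/4) − 1 = 7/2.
For Column: with q = P(X), equating T's and B's payoffs gives 2q + 3 = −6q + 5 ⇒ q = 1/4.

7/2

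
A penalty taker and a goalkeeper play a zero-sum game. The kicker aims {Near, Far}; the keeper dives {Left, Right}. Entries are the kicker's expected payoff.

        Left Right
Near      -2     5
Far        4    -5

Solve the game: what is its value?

Row minima: Near → -2, Far → -5; maximin = -2.
Column maxima: Left → 4, Right → 5; minimax = 4.
-2 ≠ 4, so there is no saddle point; optimal play is mixed.
Let the kicker play Near with probability p. Expected payoff against Left: (-2)p + 4(1−p) = −6p + 4; against Right: 5p + (-5)(1−p) = 10p − 5.
Setting these equal: −6p + 4 = 10p − 5 ⇒ −16p = -9 ⇒ p = 9/16, and the value is (-6)·(9/16) + 4 = 5/8.
For the keeper: with q = P(Left), equating Near's and Far's payoffs gives −7q + 5 = 9q − 5 ⇒ q = 5/8.

5/8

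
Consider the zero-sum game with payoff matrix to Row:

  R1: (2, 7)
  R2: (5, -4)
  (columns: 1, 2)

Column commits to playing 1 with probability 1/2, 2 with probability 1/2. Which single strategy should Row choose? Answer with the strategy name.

Expected payoff of R1: (1/2)·2 + (1/2)·7 = 9/2.
Expected payoff of R2: (1/2)·5 + (1/2)·(-4) = 1/2.
The largest is 9/2, so Row's best response is R1.

R1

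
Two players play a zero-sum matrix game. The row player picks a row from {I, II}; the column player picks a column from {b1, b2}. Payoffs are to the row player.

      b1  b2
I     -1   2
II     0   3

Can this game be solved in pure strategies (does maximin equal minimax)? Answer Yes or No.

Row minima: I → -1, II → 0; maximin = 0.
Column maxima: b1 → 0, b2 → 3; minimax = 0.
maximin = minimax = 0, so a saddle point exists.

Yes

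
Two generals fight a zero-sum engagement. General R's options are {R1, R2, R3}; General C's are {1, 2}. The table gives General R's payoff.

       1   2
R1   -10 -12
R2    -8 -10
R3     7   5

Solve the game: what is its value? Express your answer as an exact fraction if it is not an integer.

Row minima: R1 → -12, R2 → -10, R3 → 5; maximin = 5.
Column maxima: 1 → 7, 2 → 5; minimax = 5.
Since maximin = minimax = 5, there is a saddle point and the value is 5.

5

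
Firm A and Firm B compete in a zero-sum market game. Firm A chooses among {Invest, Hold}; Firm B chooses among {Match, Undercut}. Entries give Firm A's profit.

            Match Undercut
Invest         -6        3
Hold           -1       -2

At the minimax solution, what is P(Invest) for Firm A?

Row minima: Invest → -6, Hold → -2; maximin = -2.
Column maxima: Match → -1, Undercut → 3; minimax = -1.
-2 ≠ -1, so there is no saddle point; optimal play is mixed.
Let Firm A play Invest with probability p. Expected payoff against Match: (-6)p + (-1)(1−p) = −5p − 1; against Undercut: 3p + (-2)(1−p) = 5p − 2.
Setting these equal: −5p − 1 = 5p − 2 ⇒ −10p = -1 ⇒ p = 1/10, and the value is (-5)·(1/10) − 1 = -3/2.
For Firm B: with q = P(Match), equating Invest's and Hold's payoffs gives −9q + 3 = q − 2 ⇒ q = 1/2.

1/10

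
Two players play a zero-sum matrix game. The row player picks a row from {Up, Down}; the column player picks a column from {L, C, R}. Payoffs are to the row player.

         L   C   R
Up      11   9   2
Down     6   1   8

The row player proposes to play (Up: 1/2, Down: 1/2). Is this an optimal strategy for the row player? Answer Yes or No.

Yes

Against L this mix gives (1/2)·11 + (1/2)·6 = 17/2.
Against C this mix gives (1/2)·9 + (1/2)·1 = 5.
Against R this mix gives (1/2)·2 + (1/2)·8 = 5.
All of the column player's active replies (C, R) yield 5, and no column does worse for the row player. The mix makes the column player indifferent and guarantees 5, so it is optimal.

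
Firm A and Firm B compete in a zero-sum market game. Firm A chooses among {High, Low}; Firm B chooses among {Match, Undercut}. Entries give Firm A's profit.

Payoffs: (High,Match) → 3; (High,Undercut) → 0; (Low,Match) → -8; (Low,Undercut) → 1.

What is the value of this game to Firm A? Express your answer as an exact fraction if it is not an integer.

Row minima: High → 0, Low → -8; maximin = 0.
Column maxima: Match → 3, Undercut → 1; minimax = 1.
0 ≠ 1, so there is no saddle point; optimal play is mixed.
Let Firm A play High with probability p. Expected payoff against Match: 3p + (-8)(1−p) = 11p − 8; against Undercut: 0p + 1(1−p) = −p + 1.
Setting these equal: 11p − 8 = −p + 1 ⇒ 12p = 9 ⇒ p = 3/4, and the value is (11)·(3/4) − 8 = 1/4.
For Firm B: with q = P(Match), equating High's and Low's payoffs gives 3q = −9q + 1 ⇒ q = 1/12.

1/4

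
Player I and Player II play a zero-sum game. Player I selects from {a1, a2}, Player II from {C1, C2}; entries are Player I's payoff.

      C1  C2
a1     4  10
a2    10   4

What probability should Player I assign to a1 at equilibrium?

1/2

Row minima: a1 → 4, a2 → 4; maximin = 4.
Column maxima: C1 → 10, C2 → 10; minimax = 10.
4 ≠ 10, so there is no saddle point; optimal play is mixed.
Let Player I play a1 with probability p. Expected payoff against C1: 4p + 10(1−p) = −6p + 10; against C2: 10p + 4(1−p) = 6p + 4.
Setting these equal: −6p + 10 = 6p + 4 ⇒ −12p = -6 ⇒ p = 1/2, and the value is (-6)·(1/2) + 10 = 7.
For Player II: with q = P(C1), equating a1's and a2's payoffs gives −6q + 10 = 6q + 4 ⇒ q = 1/2.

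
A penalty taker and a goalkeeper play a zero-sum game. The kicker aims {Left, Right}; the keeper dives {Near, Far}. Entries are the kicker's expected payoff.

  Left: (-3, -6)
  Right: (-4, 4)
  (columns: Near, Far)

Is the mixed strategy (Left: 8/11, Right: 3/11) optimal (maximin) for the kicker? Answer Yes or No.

Yes

Against Near this mix gives (8/11)·(-3) + (3/11)·(-4) = -36/11.
Against Far this mix gives (8/11)·(-6) + (3/11)·4 = -36/11.
All of the keeper's active replies (Near, Far) yield -36/11, and no column does worse for the kicker. The mix makes the keeper indifferent and guarantees -36/11, so it is optimal.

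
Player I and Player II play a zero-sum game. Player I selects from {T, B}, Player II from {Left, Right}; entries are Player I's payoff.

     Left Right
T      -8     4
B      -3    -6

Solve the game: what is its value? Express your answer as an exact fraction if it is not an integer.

Row minima: T → -8, B → -6; maximin = -6.
Column maxima: Left → -3, Right → 4; minimax = -3.
-6 ≠ -3, so there is no saddle point; optimal play is mixed.
Let Player I play T with probability p. Expected payoff against Left: (-8)p + (-3)(1−p) = −5p − 3; against Right: 4p + (-6)(1−p) = 10p − 6.
Setting these equal: −5p − 3 = 10p − 6 ⇒ −15p = -3 ⇒ p = 1/5, and the value is (-5)·(1/5) − 3 = -4.
For Player II: with q = P(Left), equating T's and B's payoffs gives −12q + 4 = 3q − 6 ⇒ q = 2/3.

-4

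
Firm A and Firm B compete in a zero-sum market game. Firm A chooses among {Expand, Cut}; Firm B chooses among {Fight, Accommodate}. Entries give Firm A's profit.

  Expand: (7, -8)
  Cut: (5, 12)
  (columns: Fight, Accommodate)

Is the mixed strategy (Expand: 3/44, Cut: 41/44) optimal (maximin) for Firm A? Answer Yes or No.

Against Fight this mix gives (3/44)·7 + (41/44)·5 = 113/22.
Against Accommodate this mix gives (3/44)·(-8) + (41/44)·12 = 117/11.
Firm B will play Fight, holding Firm A to 113/22. Shifting weight toward the row that does better against Fight would raise this floor (the equalizing mix achieves 62/11 against both Fight and Accommodate), so the proposed strategy is not optimal.

No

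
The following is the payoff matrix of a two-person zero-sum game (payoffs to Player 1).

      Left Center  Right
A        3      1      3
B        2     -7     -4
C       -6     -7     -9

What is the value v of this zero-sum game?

1

Row minima: A → 1, B → -7, C → -9; maximin = 1.
Column maxima: Left → 3, Center → 1, Right → 3; minimax = 1.
Since maximin = minimax = 1, there is a saddle point and the value is 1.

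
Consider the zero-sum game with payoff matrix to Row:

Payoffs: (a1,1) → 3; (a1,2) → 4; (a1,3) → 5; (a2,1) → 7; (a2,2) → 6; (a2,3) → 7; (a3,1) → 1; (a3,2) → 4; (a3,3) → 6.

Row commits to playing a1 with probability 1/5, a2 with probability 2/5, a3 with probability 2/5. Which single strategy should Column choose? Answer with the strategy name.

1

If Column plays 1, Row's expected payoff is (1/5)·3 + (2/5)·7 + (2/5)·1 = 19/5.
If Column plays 2, Row's expected payoff is (1/5)·4 + (2/5)·6 + (2/5)·4 = 24/5.
If Column plays 3, Row's expected payoff is (1/5)·5 + (2/5)·7 + (2/5)·6 = 31/5.
Column minimizes Row's payoff; the smallest is 19/5, so the best response is 1.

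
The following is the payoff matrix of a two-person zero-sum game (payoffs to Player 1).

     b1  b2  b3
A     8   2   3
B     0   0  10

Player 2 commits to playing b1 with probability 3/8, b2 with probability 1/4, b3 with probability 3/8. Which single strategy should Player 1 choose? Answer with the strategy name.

Expected payoff of A: (3/8)·8 + (1/4)·2 + (3/8)·3 = 37/8.
Expected payoff of B: (3/8)·0 + (1/4)·0 + (3/8)·10 = 15/4.
The largest is 37/8, so Player 1's best response is A.

A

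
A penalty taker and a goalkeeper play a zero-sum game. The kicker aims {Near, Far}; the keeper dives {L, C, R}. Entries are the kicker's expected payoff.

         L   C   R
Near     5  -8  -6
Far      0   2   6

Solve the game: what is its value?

Row minima: Near → -8, Far → 0; maximin = 0.
Column maxima: L → 5, C → 2, R → 6; minimax = 2.
0 ≠ 2, so there is no saddle point; optimal play is mixed.
R is strictly dominated by C (it gives the kicker strictly more in every row), so the keeper never plays it.
On the remaining 2×2 (Near, Far vs L, C):
Let the kicker play Near with probability p. Expected payoff against L: 5p + 0(1−p) = 5p; against C: (-8)p + 2(1−p) = −10p + 2.
Setting these equal: 5p = −10p + 2 ⇒ 15p = 2 ⇒ p = 2/15, and the value is (5)·(2/15) = 2/3.
For the keeper: with q = P(L), equating Near's and Far's payoffs gives 13q − 8 = −2q + 2 ⇒ q = 2/3.

2/3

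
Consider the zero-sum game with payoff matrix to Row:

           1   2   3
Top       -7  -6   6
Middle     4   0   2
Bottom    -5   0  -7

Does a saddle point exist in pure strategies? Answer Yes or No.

Yes

Row minima: Top → -7, Middle → 0, Bottom → -7; maximin = 0.
Column maxima: 1 → 4, 2 → 0, 3 → 6; minimax = 0.
maximin = minimax = 0, so a saddle point exists.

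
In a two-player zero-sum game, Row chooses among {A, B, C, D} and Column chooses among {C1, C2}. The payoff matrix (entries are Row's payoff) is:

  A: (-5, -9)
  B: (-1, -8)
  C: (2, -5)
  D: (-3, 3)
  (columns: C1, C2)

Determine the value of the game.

Row minima: A → -9, B → -8, C → -5, D → -3; maximin = -3.
Column maxima: C1 → 2, C2 → 3; minimax = 2.
-3 ≠ 2, so there is no saddle point; optimal play is mixed.
A is strictly dominated by B, so Row never plays it.
B is strictly dominated by C, so Row never plays it.
On the remaining 2×2 (C, D vs C1, C2):
Let Row play C with probability p. Expected payoff against C1: 2p + (-3)(1−p) = 5p − 3; against C2: (-5)p + 3(1−p) = −8p + 3.
Setting these equal: 5p − 3 = −8p + 3 ⇒ 13p = 6 ⇒ p = 6/13, and the value is (5)·(6/13) − 3 = -9/13.
For Column: with q = P(C1), equating C's and D's payoffs gives 7q − 5 = −6q + 3 ⇒ q = 8/13.

-9/13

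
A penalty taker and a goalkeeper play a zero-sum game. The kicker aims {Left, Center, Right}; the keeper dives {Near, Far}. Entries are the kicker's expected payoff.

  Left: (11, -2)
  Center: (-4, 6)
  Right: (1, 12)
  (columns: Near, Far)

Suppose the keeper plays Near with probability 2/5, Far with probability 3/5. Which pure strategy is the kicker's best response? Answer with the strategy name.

Expected payoff of Left: (2/5)·11 + (3/5)·(-2) = 16/5.
Expected payoff of Center: (2/5)·(-4) + (3/5)·6 = 2.
Expected payoff of Right: (2/5)·1 + (3/5)·12 = 38/5.
The largest is 38/5, so the kicker's best response is Right.

Right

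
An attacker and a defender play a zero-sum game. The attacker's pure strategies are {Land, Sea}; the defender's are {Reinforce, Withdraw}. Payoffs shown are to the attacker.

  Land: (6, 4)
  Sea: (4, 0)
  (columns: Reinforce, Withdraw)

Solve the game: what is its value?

4

Row minima: Land → 4, Sea → 0; maximin = 4.
Column maxima: Reinforce → 6, Withdraw → 4; minimax = 4.
Since maximin = minimax = 4, there is a saddle point and the value is 4.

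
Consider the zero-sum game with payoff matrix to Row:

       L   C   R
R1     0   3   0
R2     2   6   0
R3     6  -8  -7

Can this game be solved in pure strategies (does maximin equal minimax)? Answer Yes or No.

Row minima: R1 → 0, R2 → 0, R3 → -8; maximin = 0.
Column maxima: L → 6, C → 6, R → 0; minimax = 0.
maximin = minimax = 0, so a saddle point exists.

Yes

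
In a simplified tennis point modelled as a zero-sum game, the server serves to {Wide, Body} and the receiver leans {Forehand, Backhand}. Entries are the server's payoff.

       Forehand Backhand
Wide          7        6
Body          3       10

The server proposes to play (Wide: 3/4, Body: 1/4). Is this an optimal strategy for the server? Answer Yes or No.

No

Against Forehand this mix gives (3/4)·7 + (1/4)·3 = 6.
Against Backhand this mix gives (3/4)·6 + (1/4)·10 = 7.
The receiver will play Forehand, holding the server to 6. Shifting weight toward the row that does better against Forehand would raise this floor (the equalizing mix achieves 13/2 against both Forehand and Backhand), so the proposed strategy is not optimal.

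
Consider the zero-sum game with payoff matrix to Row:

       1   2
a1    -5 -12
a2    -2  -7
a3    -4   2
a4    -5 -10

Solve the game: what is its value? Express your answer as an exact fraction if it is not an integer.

Row minima: a1 → -12, a2 → -7, a3 → -4, a4 → -10; maximin = -4.
Column maxima: 1 → -2, 2 → 2; minimax = -2.
-4 ≠ -2, so there is no saddle point; optimal play is mixed.
a1 is strictly dominated by a2, so Row never plays it.
a4 is strictly dominated by a2, so Row never plays it.
On the remaining 2×2 (a2, a3 vs 1, 2):
Let Row play a2 with probability p. Expected payoff against 1: (-2)p + (-4)(1−p) = 2p − 4; against 2: (-7)p + 2(1−p) = −9p + 2.
Setting these equal: 2p − 4 = −9p + 2 ⇒ 11p = 6 ⇒ p = 6/11, and the value is (2)·(6/11) − 4 = -32/11.
For Column: with q = P(1), equating a2's and a3's payoffs gives 5q − 7 = −6q + 2 ⇒ q = 9/11.

-32/11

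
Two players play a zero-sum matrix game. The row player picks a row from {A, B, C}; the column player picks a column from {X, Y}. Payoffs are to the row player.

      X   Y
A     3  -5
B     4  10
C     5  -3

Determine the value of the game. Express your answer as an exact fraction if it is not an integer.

Row minima: A → -5, B → 4, C → -3; maximin = 4.
Column maxima: X → 5, Y → 10; minimax = 5.
4 ≠ 5, so there is no saddle point; optimal play is mixed.
A is strictly dominated by B, so the row player never plays it.
On the remaining 2×2 (B, C vs X, Y):
Let the row player play B with probability p. Expected payoff against X: 4p + 5(1−p) = −p + 5; against Y: 10p + (-3)(1−p) = 13p − 3.
Setting these equal: −p + 5 = 13p − 3 ⇒ −14p = -8 ⇒ p = 4/7, and the value is (-1)·(4/7) + 5 = 31/7.
For the column player: with q = P(X), equating B's and C's payoffs gives −6q + 10 = 8q − 3 ⇒ q = 13/14.

31/7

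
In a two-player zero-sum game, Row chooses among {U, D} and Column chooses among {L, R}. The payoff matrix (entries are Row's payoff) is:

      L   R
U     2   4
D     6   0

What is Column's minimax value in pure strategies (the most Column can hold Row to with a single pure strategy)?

4

Column maxima: L → 6, R → 4.
The smallest of these is 4.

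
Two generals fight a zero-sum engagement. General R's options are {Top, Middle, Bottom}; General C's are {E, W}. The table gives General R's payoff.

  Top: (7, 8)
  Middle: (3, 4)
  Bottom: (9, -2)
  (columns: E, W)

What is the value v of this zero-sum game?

43/6

Row minima: Top → 7, Middle → 3, Bottom → -2; maximin = 7.
Column maxima: E → 9, W → 8; minimax = 8.
7 ≠ 8, so there is no saddle point; optimal play is mixed.
Middle is strictly dominated by Top, so General R never plays it.
On the remaining 2×2 (Top, Bottom vs E, W):
Let General R play Top with probability p. Expected payoff against E: 7p + 9(1−p) = −2p + 9; against W: 8p + (-2)(1−p) = 10p − 2.
Setting these equal: −2p + 9 = 10p − 2 ⇒ −12p = -11 ⇒ p = 11/12, and the value is (-2)·(11/12) + 9 = 43/6.
For General C: with q = P(E), equating Top's and Bottom's payoffs gives −q + 8 = 11q − 2 ⇒ q = 5/6.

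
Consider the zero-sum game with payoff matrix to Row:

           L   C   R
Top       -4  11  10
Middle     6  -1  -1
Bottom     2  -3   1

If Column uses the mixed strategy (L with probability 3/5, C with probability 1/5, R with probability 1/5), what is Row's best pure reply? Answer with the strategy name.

Middle

Expected payoff of Top: (3/5)·(-4) + (1/5)·11 + (1/5)·10 = 9/5.
Expected payoff of Middle: (3/5)·6 + (1/5)·(-1) + (1/5)·(-1) = 16/5.
Expected payoff of Bottom: (3/5)·2 + (1/5)·(-3) + (1/5)·1 = 4/5.
The largest is 16/5, so Row's best response is Middle.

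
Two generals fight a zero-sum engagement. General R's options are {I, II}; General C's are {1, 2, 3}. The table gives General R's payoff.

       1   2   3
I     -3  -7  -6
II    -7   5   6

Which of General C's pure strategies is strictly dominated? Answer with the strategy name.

3

2 holds General R's payoff strictly below 3 in every row: -7 < -6, 5 < 6.
So 3 is strictly dominated for General C.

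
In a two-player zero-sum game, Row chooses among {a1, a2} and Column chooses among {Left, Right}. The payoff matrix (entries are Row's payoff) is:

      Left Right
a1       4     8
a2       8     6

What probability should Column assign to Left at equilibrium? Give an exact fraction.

Row minima: a1 → 4, a2 → 6; maximin = 6.
Column maxima: Left → 8, Right → 8; minimax = 8.
6 ≠ 8, so there is no saddle point; optimal play is mixed.
Let Row play a1 with probability p. Expected payoff against Left: 4p + 8(1−p) = −4p + 8; against Right: 8p + 6(1−p) = 2p + 6.
Setting these equal: −4p + 8 = 2p + 6 ⇒ −6p = -2 ⇒ p = 1/3, and the value is (-4)·(1/3) + 8 = 20/3.
For Column: with q = P(Left), equating a1's and a2's payoffs gives −4q + 8 = 2q + 6 ⇒ q = 1/3.

1/3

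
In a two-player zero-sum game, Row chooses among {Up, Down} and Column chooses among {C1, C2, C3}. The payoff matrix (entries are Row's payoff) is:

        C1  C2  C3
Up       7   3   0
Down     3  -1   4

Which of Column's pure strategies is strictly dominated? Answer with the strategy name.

C1

C2 holds Row's payoff strictly below C1 in every row: 3 < 7, -1 < 3.
So C1 is strictly dominated for Column.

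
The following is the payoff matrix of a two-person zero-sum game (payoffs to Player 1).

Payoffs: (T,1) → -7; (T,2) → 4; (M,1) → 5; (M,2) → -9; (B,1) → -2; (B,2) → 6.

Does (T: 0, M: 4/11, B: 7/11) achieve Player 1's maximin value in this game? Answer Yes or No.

Yes

Against 1 this mix gives (4/11)·5 + (7/11)·(-2) = 6/11.
Against 2 this mix gives (4/11)·(-9) + (7/11)·6 = 6/11.
All of Player 2's active replies (1, 2) yield 6/11, and no column does worse for Player 1. The mix makes Player 2 indifferent and guarantees 6/11, so it is optimal.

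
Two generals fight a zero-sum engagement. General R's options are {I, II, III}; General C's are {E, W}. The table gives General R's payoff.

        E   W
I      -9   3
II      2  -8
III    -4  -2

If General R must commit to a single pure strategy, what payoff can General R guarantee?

-4

Row minima: I → -9, II → -8, III → -4.
The best of these is -4.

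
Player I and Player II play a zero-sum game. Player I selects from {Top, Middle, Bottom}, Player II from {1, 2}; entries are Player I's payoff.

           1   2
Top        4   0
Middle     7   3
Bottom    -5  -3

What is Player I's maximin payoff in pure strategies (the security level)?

3

Row minima: Top → 0, Middle → 3, Bottom → -5.
The best of these is 3.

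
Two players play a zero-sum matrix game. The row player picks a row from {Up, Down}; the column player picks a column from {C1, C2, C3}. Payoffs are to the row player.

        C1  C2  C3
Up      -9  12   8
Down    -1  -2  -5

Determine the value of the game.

Row minima: Up → -9, Down → -5; maximin = -5.
Column maxima: C1 → -1, C2 → 12, C3 → 8; minimax = -1.
-5 ≠ -1, so there is no saddle point; optimal play is mixed.
C2 is strictly dominated by C3 (it gives the row player strictly more in every row), so the column player never plays it.
On the remaining 2×2 (Up, Down vs C1, C3):
Let the row player play Up with probability p. Expected payoff against C1: (-9)p + (-1)(1−p) = −8p − 1; against C3: 8p + (-5)(1−p) = 13p − 5.
Setting these equal: −8p − 1 = 13p − 5 ⇒ −21p = -4 ⇒ p = 4/21, and the value is (-8)·(4/21) − 1 = -53/21.
For the column player: with q = P(C1), equating Up's and Down's payoffs gives −17q + 8 = 4q − 5 ⇒ q = 13/21.

-53/21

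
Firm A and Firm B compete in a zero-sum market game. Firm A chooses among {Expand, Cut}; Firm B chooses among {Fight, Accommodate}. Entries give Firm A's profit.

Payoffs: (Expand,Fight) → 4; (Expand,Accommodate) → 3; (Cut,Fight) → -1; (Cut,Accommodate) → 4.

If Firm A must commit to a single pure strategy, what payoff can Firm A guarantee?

Row minima: Expand → 3, Cut → -1.
The best of these is 3.

3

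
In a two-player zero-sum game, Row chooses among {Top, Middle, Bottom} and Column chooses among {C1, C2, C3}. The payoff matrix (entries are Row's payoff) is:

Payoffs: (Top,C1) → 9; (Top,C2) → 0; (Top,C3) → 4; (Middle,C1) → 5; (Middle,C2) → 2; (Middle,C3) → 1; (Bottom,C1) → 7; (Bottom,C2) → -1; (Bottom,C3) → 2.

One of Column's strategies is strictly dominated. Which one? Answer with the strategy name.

C2 holds Row's payoff strictly below C1 in every row: 0 < 9, 2 < 5, -1 < 7.
So C1 is strictly dominated for Column.

C1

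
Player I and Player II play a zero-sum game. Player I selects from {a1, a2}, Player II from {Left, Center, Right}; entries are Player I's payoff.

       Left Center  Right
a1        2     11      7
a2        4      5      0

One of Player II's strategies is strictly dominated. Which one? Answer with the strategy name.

Center

Left holds Player I's payoff strictly below Center in every row: 2 < 11, 4 < 5.
So Center is strictly dominated for Player II.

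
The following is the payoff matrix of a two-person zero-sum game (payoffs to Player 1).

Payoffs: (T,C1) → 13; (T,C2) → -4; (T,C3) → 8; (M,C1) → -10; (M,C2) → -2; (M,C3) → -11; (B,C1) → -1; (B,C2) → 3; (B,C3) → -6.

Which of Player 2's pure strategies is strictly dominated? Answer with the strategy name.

C3 holds Player 1's payoff strictly below C1 in every row: 8 < 13, -11 < -10, -6 < -1.
So C1 is strictly dominated for Player 2.

C1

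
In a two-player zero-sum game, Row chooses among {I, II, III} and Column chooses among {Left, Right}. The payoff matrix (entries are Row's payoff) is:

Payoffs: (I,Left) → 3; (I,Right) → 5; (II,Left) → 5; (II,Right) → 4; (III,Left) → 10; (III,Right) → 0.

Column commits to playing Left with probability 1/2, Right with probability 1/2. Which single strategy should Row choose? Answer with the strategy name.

Expected payoff of I: (1/2)·3 + (1/2)·5 = 4.
Expected payoff of II: (1/2)·5 + (1/2)·4 = 9/2.
Expected payoff of III: (1/2)·10 + (1/2)·0 = 5.
The largest is 5, so Row's best response is III.

III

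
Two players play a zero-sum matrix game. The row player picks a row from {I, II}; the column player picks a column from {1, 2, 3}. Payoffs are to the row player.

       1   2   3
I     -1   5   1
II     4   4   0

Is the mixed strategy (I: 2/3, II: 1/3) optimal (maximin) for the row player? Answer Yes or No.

Against 1 this mix gives (2/3)·(-1) + (1/3)·4 = 2/3.
Against 2 this mix gives (2/3)·5 + (1/3)·4 = 14/3.
Against 3 this mix gives (2/3)·1 + (1/3)·0 = 2/3.
All of the column player's active replies (1, 3) yield 2/3, and no column does worse for the row player. The mix makes the column player indifferent and guarantees 2/3, so it is optimal.

Yes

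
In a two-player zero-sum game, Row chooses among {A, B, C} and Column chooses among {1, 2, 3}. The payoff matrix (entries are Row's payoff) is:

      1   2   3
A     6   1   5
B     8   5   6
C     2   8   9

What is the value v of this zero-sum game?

6

Row minima: A → 1, B → 5, C → 2; maximin = 5.
Column maxima: 1 → 8, 2 → 8, 3 → 9; minimax = 8.
5 ≠ 8, so there is no saddle point; optimal play is mixed.
A is strictly dominated by B, so Row never plays it.
3 is strictly dominated by 2 (it gives Row strictly more in every row), so Column never plays it.
On the remaining 2×2 (B, C vs 1, 2):
Let Row play B with probability p. Expected payoff against 1: 8p + 2(1−p) = 6p + 2; against 2: 5p + 8(1−p) = −3p + 8.
Setting these equal: 6p + 2 = −3p + 8 ⇒ 9p = 6 ⇒ p = 2/3, and the value is (6)·(2/3) + 2 = 6.
For Column: with q = P(1), equating B's and C's payoffs gives 3q + 5 = −6q + 8 ⇒ q = 1/3.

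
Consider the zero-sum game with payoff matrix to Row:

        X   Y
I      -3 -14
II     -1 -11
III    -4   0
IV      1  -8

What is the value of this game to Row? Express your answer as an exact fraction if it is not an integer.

-32/13

Row minima: I → -14, II → -11, III → -4, IV → -8; maximin = -4.
Column maxima: X → 1, Y → 0; minimax = 0.
-4 ≠ 0, so there is no saddle point; optimal play is mixed.
I is strictly dominated by II, so Row never plays it.
II is strictly dominated by IV, so Row never plays it.
On the remaining 2×2 (III, IV vs X, Y):
Let Row play III with probability p. Expected payoff against X: (-4)p + 1(1−p) = −5p + 1; against Y: 0p + (-8)(1−p) = 8p − 8.
Setting these equal: −5p + 1 = 8p − 8 ⇒ −13p = -9 ⇒ p = 9/13, and the value is (-5)·(9/13) + 1 = -32/13.
For Column: with q = P(X), equating III's and IV's payoffs gives −4q = 9q − 8 ⇒ q = 8/13.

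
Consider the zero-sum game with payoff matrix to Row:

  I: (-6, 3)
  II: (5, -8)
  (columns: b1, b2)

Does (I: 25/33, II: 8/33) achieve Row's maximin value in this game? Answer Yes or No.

No

Against b1 this mix gives (25/33)·(-6) + (8/33)·5 = -10/3.
Against b2 this mix gives (25/33)·3 + (8/33)·(-8) = 1/3.
Column will play b1, holding Row to -10/3. Shifting weight toward the row that does better against b1 would raise this floor (the equalizing mix achieves -3/2 against both b1 and b2), so the proposed strategy is not optimal.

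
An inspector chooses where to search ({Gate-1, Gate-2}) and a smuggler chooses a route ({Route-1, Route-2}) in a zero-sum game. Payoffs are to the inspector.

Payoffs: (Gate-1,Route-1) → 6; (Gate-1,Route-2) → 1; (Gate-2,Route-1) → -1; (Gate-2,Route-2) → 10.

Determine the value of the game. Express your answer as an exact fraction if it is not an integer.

Row minima: Gate-1 → 1, Gate-2 → -1; maximin = 1.
Column maxima: Route-1 → 6, Route-2 → 10; minimax = 6.
1 ≠ 6, so there is no saddle point; optimal play is mixed.
Let the inspector play Gate-1 with probability p. Expected payoff against Route-1: 6p + (-1)(1−p) = 7p − 1; against Route-2: 1p + 10(1−p) = −9p + 10.
Setting these equal: 7p − 1 = −9p + 10 ⇒ 16p = 11 ⇒ p = 11/16, and the value is (7)·(11/16) − 1 = 61/16.
For the smuggler: with q = P(Route-1), equating Gate-1's and Gate-2's payoffs gives 5q + 1 = −11q + 10 ⇒ q = 9/16.

61/16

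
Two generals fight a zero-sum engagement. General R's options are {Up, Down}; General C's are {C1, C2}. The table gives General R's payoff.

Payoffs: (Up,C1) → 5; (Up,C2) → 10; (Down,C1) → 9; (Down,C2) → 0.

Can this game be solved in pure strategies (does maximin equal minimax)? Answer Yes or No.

Row minima: Up → 5, Down → 0; maximin = 5.
Column maxima: C1 → 9, C2 → 10; minimax = 9.
5 ≠ 9, so no pure-strategy equilibrium exists.

No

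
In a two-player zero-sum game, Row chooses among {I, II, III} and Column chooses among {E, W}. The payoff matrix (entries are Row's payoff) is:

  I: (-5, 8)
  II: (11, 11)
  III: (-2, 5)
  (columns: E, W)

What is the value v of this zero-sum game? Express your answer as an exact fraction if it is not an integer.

Row minima: I → -5, II → 11, III → -2; maximin = 11.
Column maxima: E → 11, W → 11; minimax = 11.
Since maximin = minimax = 11, there is a saddle point and the value is 11.

11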